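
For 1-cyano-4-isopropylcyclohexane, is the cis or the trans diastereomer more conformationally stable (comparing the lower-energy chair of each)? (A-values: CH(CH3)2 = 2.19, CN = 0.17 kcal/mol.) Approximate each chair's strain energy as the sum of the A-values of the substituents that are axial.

trans

At 1,4 positions (parity opposite): cis → (a,e or e,a); trans → (e,e or a,a).
Best chair for cis: E = 0.17 kcal/mol; best chair for trans: E = 0.00 kcal/mol.
The trans isomer is lower by 0.17 kcal/mol.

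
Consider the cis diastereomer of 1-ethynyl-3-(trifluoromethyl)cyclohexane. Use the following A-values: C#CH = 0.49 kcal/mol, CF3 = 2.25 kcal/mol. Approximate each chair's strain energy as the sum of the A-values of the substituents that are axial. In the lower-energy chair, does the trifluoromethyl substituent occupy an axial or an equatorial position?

equatorial

C1 and C3 have the same parity, so for the cis isomer the two substituents are e,e in one chair and a,a in the other.
Chair I (ethynyl axial, trifluoromethyl axial): E = 2.74 kcal/mol.
Chair II (ethynyl equatorial, trifluoromethyl equatorial): E = 0.00 kcal/mol.
Chair II is the more stable (lower-energy) conformer, and in that chair the trifluoromethyl group is equatorial.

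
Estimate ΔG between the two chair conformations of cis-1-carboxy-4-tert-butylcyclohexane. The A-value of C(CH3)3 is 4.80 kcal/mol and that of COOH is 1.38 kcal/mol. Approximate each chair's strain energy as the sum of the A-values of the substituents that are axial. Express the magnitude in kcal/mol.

C1 and C4 have opposite parity, so for the cis isomer the two substituents are one axial and one equatorial in each chair.
Chair I (tert-butyl axial, carboxyl equatorial): E = 4.80 kcal/mol.
Chair II (tert-butyl equatorial, carboxyl axial): E = 1.38 kcal/mol.
ΔE = 4.80 − 1.38 = 3.42 kcal/mol; chair II is more stable.

3.42 kcal/mol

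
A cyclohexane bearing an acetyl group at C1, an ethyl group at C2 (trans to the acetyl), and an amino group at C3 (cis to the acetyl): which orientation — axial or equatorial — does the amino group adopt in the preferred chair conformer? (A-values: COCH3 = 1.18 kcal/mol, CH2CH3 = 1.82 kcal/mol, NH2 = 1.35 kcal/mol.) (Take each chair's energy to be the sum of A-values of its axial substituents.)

equatorial

Chair I (acetyl axial, ethyl axial, amino axial): E = 4.35 kcal/mol.
Chair II (acetyl equatorial, ethyl equatorial, amino equatorial): E = 0.00 kcal/mol.
Chair II is the more stable (lower-energy) conformer, and in that chair the amino group is equatorial.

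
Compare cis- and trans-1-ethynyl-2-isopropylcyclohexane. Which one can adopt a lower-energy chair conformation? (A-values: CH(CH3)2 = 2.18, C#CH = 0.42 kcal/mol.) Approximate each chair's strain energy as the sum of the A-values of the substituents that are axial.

At 1,2 positions (parity opposite): cis → (a,e or e,a); trans → (e,e or a,a).
Best chair for cis: E = 0.42 kcal/mol; best chair for trans: E = 0.00 kcal/mol.
The trans isomer is lower by 0.42 kcal/mol.

trans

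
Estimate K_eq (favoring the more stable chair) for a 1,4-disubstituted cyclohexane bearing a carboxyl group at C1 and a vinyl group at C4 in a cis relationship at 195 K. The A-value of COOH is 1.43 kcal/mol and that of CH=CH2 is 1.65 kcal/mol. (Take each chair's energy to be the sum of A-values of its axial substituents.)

C1 and C4 have opposite parity, so for the cis isomer the two substituents are one axial and one equatorial in each chair.
Chair I (carboxyl axial, vinyl equatorial): E = 1.43 kcal/mol; chair II (carboxyl equatorial, vinyl axial): E = 1.65 kcal/mol.
ΔG = 0.22 kcal/mol between the two chairs.
K = exp(ΔG/RT) with R = 1.987×10⁻³ kcal mol⁻¹ K⁻¹ and T = 195 K gives K ≈ 1.76.

K ≈ 1.76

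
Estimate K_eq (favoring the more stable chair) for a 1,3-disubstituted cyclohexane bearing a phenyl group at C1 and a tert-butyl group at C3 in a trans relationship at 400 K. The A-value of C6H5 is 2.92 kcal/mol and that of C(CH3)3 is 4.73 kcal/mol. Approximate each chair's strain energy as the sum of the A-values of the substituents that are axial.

C1 and C3 have the same parity, so for the trans isomer the two substituents are one axial and one equatorial in each chair.
Chair I (phenyl axial, tert-butyl equatorial): E = 2.92 kcal/mol; chair II (phenyl equatorial, tert-butyl axial): E = 4.73 kcal/mol.
ΔG = 1.81 kcal/mol between the two chairs.
K = exp(ΔG/RT) with R = 1.987×10⁻³ kcal mol⁻¹ K⁻¹ and T = 400 K gives K ≈ 9.75.

K ≈ 9.75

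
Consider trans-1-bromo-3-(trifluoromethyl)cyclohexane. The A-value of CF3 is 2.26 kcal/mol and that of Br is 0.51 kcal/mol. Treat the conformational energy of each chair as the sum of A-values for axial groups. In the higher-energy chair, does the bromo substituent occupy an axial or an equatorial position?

C1 and C3 have the same parity, so for the trans isomer the two substituents are one axial and one equatorial in each chair.
Chair I (trifluoromethyl axial, bromo equatorial): E = 2.26 kcal/mol.
Chair II (trifluoromethyl equatorial, bromo axial): E = 0.51 kcal/mol.
Chair I is the less stable (higher-energy) conformer, and in that chair the bromo group is equatorial.

equatorial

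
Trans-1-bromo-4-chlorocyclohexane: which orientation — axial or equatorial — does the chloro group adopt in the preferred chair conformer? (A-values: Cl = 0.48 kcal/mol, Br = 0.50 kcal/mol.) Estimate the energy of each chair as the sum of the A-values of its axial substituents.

equatorial

C1 and C4 have opposite parity, so for the trans isomer the two substituents are e,e in one chair and a,a in the other.
Chair I (chloro axial, bromo axial): E = 0.98 kcal/mol.
Chair II (chloro equatorial, bromo equatorial): E = 0.00 kcal/mol.
Chair II is the more stable (lower-energy) conformer, and in that chair the chloro group is equatorial.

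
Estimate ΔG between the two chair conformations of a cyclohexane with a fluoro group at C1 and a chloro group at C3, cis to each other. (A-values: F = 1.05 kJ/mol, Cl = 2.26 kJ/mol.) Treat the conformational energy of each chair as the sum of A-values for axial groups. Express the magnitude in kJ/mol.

C1 and C3 have the same parity, so for the cis isomer the two substituents are e,e in one chair and a,a in the other.
Chair I (fluoro axial, chloro axial): E = 3.31 kJ/mol.
Chair II (fluoro equatorial, chloro equatorial): E = 0.00 kJ/mol.
ΔE = 3.31 − 0.00 = 3.31 kJ/mol; chair II is more stable.

3.31 kJ/mol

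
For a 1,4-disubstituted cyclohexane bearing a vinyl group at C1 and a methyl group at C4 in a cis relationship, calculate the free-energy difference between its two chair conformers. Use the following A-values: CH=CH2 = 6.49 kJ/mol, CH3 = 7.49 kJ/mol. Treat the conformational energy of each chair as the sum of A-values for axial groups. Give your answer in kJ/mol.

1.00 kJ/mol

C1 and C4 have opposite parity, so for the cis isomer the two substituents are one axial and one equatorial in each chair.
Chair I (vinyl axial, methyl equatorial): E = 6.49 kJ/mol.
Chair II (vinyl equatorial, methyl axial): E = 7.49 kJ/mol.
ΔE = 7.49 − 6.49 = 1.00 kJ/mol; chair I is more stable.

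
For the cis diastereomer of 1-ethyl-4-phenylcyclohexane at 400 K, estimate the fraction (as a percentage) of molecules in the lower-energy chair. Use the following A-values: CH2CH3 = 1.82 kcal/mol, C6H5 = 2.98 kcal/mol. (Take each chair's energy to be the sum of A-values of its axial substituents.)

C1 and C4 have opposite parity, so for the cis isomer the two substituents are one axial and one equatorial in each chair.
Chair I (ethyl axial, phenyl equatorial): E = 1.82 kcal/mol; chair II (ethyl equatorial, phenyl axial): E = 2.98 kcal/mol.
ΔG = 1.16 kcal/mol between the two chairs.
K = exp(ΔG/RT) with R = 1.987×10⁻³ kcal mol⁻¹ K⁻¹ and T = 400 K gives K ≈ 4.3.
Fraction in the lower-energy chair = K/(K+1) = 81.1%.

81.1%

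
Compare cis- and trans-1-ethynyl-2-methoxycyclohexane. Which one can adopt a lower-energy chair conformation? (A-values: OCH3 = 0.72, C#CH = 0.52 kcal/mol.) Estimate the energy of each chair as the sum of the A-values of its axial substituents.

At 1,2 positions (parity opposite): cis → (a,e or e,a); trans → (e,e or a,a).
Best chair for cis: E = 0.52 kcal/mol; best chair for trans: E = 0.00 kcal/mol.
The trans isomer is lower by 0.52 kcal/mol.

trans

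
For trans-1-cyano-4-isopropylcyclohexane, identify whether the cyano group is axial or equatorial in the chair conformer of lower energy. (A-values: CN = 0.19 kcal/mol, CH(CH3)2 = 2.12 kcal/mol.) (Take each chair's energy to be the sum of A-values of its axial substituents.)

equatorial

C1 and C4 have opposite parity, so for the trans isomer the two substituents are e,e in one chair and a,a in the other.
Chair I (cyano axial, isopropyl axial): E = 2.31 kcal/mol.
Chair II (cyano equatorial, isopropyl equatorial): E = 0.00 kcal/mol.
Chair II is the more stable (lower-energy) conformer, and in that chair the cyano group is equatorial.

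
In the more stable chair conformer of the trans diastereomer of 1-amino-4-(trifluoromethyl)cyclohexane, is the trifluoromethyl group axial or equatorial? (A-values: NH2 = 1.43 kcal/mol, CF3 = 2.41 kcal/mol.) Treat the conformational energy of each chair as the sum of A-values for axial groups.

C1 and C4 have opposite parity, so for the trans isomer the two substituents are e,e in one chair and a,a in the other.
Chair I (amino axial, trifluoromethyl axial): E = 3.84 kcal/mol.
Chair II (amino equatorial, trifluoromethyl equatorial): E = 0.00 kcal/mol.
Chair II is the more stable (lower-energy) conformer, and in that chair the trifluoromethyl group is equatorial.

equatorial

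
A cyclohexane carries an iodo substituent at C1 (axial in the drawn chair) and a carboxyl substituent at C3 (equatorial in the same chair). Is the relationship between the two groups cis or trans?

trans

C1 and C3 have the same parity, so their axial bonds point in the same direction.
With same-parity carbons, two substituents on the same face are both axial or both equatorial; opposite faces give one of each.
Here the groups are axial/equatorial → opposite face → trans.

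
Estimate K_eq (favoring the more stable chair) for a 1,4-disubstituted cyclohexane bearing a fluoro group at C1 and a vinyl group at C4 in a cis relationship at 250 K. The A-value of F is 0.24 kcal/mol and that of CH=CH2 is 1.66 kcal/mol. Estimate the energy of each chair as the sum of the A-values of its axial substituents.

C1 and C4 have opposite parity, so for the cis isomer the two substituents are one axial and one equatorial in each chair.
Chair I (fluoro axial, vinyl equatorial): E = 0.24 kcal/mol; chair II (fluoro equatorial, vinyl axial): E = 1.66 kcal/mol.
ΔG = 1.42 kcal/mol between the two chairs.
K = exp(ΔG/RT) with R = 1.987×10⁻³ kcal mol⁻¹ K⁻¹ and T = 250 K gives K ≈ 17.4.

K ≈ 17.4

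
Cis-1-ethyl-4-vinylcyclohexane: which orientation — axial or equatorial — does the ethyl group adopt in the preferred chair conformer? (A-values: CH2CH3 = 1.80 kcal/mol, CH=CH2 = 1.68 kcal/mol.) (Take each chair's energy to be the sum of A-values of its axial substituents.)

equatorial

C1 and C4 have opposite parity, so for the cis isomer the two substituents are one axial and one equatorial in each chair.
Chair I (ethyl axial, vinyl equatorial): E = 1.80 kcal/mol.
Chair II (ethyl equatorial, vinyl axial): E = 1.68 kcal/mol.
Chair II is the more stable (lower-energy) conformer, and in that chair the ethyl group is equatorial.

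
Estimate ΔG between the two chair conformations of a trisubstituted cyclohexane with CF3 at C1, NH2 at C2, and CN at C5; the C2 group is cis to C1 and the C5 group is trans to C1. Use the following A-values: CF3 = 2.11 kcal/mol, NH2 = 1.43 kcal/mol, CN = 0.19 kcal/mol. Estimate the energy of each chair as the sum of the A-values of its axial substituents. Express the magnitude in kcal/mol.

0.49 kcal/mol

Chair I (trifluoromethyl axial, amino equatorial, cyano equatorial): E = 2.11 kcal/mol.
Chair II (trifluoromethyl equatorial, amino axial, cyano axial): E = 1.62 kcal/mol.
ΔE = 2.11 − 1.62 = 0.49 kcal/mol; chair II is more stable.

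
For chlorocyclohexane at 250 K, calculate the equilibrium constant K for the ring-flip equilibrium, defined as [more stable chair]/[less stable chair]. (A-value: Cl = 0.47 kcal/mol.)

K ≈ 2.58

One chair has the chloro group axial (E = 0.47 kcal/mol) and the other has it equatorial (E = 0).
ΔG = 0.47 kcal/mol between the two chairs.
K = exp(ΔG/RT) with R = 1.987×10⁻³ kcal mol⁻¹ K⁻¹ and T = 250 K gives K ≈ 2.58.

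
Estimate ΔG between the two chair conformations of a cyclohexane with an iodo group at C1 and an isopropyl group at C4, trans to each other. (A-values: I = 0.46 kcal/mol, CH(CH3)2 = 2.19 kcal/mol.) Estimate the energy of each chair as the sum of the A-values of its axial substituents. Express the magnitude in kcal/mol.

2.65 kcal/mol

C1 and C4 have opposite parity, so for the trans isomer the two substituents are e,e in one chair and a,a in the other.
Chair I (iodo axial, isopropyl axial): E = 2.65 kcal/mol.
Chair II (iodo equatorial, isopropyl equatorial): E = 0.00 kcal/mol.
ΔE = 2.65 − 0.00 = 2.65 kcal/mol; chair II is more stable.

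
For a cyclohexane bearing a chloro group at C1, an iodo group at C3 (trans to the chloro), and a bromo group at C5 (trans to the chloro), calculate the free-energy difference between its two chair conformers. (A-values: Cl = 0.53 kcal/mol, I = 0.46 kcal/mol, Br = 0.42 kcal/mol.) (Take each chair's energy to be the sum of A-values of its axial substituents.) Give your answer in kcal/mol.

Chair I (chloro axial, iodo equatorial, bromo equatorial): E = 0.53 kcal/mol.
Chair II (chloro equatorial, iodo axial, bromo axial): E = 0.88 kcal/mol.
ΔE = 0.88 − 0.53 = 0.35 kcal/mol; chair I is more stable.

0.35 kcal/mol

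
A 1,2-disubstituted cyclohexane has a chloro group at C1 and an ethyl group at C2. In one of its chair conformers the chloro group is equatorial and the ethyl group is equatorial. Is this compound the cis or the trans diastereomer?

trans

C1 and C2 have opposite parity, so their axial bonds point in opposite directions.
With opposite-parity carbons, two substituents on the same face are one axial and one equatorial; opposite faces give both axial or both equatorial.
Here the groups are equatorial/equatorial → opposite face → trans.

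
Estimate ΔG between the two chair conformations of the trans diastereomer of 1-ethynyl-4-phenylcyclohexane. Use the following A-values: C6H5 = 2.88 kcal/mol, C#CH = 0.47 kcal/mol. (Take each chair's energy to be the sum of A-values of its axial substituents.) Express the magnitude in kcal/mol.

3.35 kcal/mol

C1 and C4 have opposite parity, so for the trans isomer the two substituents are e,e in one chair and a,a in the other.
Chair I (phenyl axial, ethynyl axial): E = 3.35 kcal/mol.
Chair II (phenyl equatorial, ethynyl equatorial): E = 0.00 kcal/mol.
ΔE = 3.35 − 0.00 = 3.35 kcal/mol; chair II is more stable.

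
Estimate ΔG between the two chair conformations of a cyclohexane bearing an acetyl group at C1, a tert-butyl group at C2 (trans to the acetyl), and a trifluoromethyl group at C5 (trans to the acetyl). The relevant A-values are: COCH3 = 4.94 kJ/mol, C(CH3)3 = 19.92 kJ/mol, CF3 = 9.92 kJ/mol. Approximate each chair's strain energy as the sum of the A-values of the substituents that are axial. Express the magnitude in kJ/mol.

Chair I (acetyl axial, tert-butyl axial, trifluoromethyl equatorial): E = 24.86 kJ/mol.
Chair II (acetyl equatorial, tert-butyl equatorial, trifluoromethyl axial): E = 9.92 kJ/mol.
ΔE = 24.86 − 9.92 = 14.94 kJ/mol; chair II is more stable.

14.94 kJ/mol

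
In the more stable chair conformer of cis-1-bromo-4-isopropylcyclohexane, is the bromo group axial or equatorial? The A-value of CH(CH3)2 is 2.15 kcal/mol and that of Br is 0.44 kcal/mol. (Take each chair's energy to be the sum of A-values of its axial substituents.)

C1 and C4 have opposite parity, so for the cis isomer the two substituents are one axial and one equatorial in each chair.
Chair I (isopropyl axial, bromo equatorial): E = 2.15 kcal/mol.
Chair II (isopropyl equatorial, bromo axial): E = 0.44 kcal/mol.
Chair II is the more stable (lower-energy) conformer, and in that chair the bromo group is axial.

axial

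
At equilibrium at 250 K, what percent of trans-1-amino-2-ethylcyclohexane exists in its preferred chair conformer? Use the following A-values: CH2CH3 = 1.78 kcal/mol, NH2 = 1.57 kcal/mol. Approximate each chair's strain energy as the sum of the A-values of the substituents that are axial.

99.9%

C1 and C2 have opposite parity, so for the trans isomer the two substituents are e,e in one chair and a,a in the other.
Chair I (ethyl axial, amino axial): E = 3.35 kcal/mol; chair II (ethyl equatorial, amino equatorial): E = 0.00 kcal/mol.
ΔG = 3.35 kcal/mol between the two chairs.
K = exp(ΔG/RT) with R = 1.987×10⁻³ kcal mol⁻¹ K⁻¹ and T = 250 K gives K ≈ 849.
Fraction in the lower-energy chair = K/(K+1) = 99.9%.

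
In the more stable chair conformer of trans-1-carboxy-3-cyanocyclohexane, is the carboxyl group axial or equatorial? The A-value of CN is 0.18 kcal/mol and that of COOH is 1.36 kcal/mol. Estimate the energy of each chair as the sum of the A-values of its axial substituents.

equatorial

C1 and C3 have the same parity, so for the trans isomer the two substituents are one axial and one equatorial in each chair.
Chair I (cyano axial, carboxyl equatorial): E = 0.18 kcal/mol.
Chair II (cyano equatorial, carboxyl axial): E = 1.36 kcal/mol.
Chair I is the more stable (lower-energy) conformer, and in that chair the carboxyl group is equatorial.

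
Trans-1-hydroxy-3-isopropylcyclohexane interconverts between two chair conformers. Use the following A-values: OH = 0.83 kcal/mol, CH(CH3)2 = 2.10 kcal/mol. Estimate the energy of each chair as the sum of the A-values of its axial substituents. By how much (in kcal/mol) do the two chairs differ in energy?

C1 and C3 have the same parity, so for the trans isomer the two substituents are one axial and one equatorial in each chair.
Chair I (hydroxyl axial, isopropyl equatorial): E = 0.83 kcal/mol.
Chair II (hydroxyl equatorial, isopropyl axial): E = 2.10 kcal/mol.
ΔE = 2.10 − 0.83 = 1.27 kcal/mol; chair I is more stable.

1.27 kcal/mol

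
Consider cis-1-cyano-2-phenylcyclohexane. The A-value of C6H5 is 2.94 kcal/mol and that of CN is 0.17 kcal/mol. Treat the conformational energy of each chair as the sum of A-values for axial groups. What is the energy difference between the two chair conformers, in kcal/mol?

C1 and C2 have opposite parity, so for the cis isomer the two substituents are one axial and one equatorial in each chair.
Chair I (phenyl axial, cyano equatorial): E = 2.94 kcal/mol.
Chair II (phenyl equatorial, cyano axial): E = 0.17 kcal/mol.
ΔE = 2.94 − 0.17 = 2.77 kcal/mol; chair II is more stable.

2.77 kcal/mol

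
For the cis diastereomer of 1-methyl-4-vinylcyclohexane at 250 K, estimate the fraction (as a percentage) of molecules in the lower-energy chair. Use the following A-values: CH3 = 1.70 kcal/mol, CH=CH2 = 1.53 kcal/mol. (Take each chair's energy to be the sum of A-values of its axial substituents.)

C1 and C4 have opposite parity, so for the cis isomer the two substituents are one axial and one equatorial in each chair.
Chair I (methyl axial, vinyl equatorial): E = 1.70 kcal/mol; chair II (methyl equatorial, vinyl axial): E = 1.53 kcal/mol.
ΔG = 0.17 kcal/mol between the two chairs.
K = exp(ΔG/RT) with R = 1.987×10⁻³ kcal mol⁻¹ K⁻¹ and T = 250 K gives K ≈ 1.41.
Fraction in the lower-energy chair = K/(K+1) = 58.5%.

58.5%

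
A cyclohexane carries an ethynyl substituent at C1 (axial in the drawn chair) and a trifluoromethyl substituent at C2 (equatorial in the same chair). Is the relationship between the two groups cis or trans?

cis

C1 and C2 have opposite parity, so their axial bonds point in opposite directions.
With opposite-parity carbons, two substituents on the same face are one axial and one equatorial; opposite faces give both axial or both equatorial.
Here the groups are axial/equatorial → same face → cis.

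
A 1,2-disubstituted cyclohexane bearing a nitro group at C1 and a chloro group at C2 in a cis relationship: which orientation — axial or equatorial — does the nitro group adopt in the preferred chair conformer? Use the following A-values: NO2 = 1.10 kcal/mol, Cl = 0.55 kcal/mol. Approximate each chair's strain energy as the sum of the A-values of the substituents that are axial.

equatorial

C1 and C2 have opposite parity, so for the cis isomer the two substituents are one axial and one equatorial in each chair.
Chair I (nitro axial, chloro equatorial): E = 1.10 kcal/mol.
Chair II (nitro equatorial, chloro axial): E = 0.55 kcal/mol.
Chair II is the more stable (lower-energy) conformer, and in that chair the nitro group is equatorial.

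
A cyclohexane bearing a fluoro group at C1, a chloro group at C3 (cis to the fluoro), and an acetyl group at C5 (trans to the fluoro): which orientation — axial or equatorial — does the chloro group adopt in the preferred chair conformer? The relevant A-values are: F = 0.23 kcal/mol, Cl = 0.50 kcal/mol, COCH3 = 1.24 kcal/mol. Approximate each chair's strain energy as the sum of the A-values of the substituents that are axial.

Chair I (fluoro axial, chloro axial, acetyl equatorial): E = 0.73 kcal/mol.
Chair II (fluoro equatorial, chloro equatorial, acetyl axial): E = 1.24 kcal/mol.
Chair I is the more stable (lower-energy) conformer, and in that chair the chloro group is axial.

axial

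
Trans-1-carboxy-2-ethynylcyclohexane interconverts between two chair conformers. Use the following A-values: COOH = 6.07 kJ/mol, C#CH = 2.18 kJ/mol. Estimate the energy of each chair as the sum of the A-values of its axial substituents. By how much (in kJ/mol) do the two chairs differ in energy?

C1 and C2 have opposite parity, so for the trans isomer the two substituents are e,e in one chair and a,a in the other.
Chair I (carboxyl axial, ethynyl axial): E = 8.25 kJ/mol.
Chair II (carboxyl equatorial, ethynyl equatorial): E = 0.00 kJ/mol.
ΔE = 8.25 − 0.00 = 8.25 kJ/mol; chair II is more stable.

8.25 kJ/mol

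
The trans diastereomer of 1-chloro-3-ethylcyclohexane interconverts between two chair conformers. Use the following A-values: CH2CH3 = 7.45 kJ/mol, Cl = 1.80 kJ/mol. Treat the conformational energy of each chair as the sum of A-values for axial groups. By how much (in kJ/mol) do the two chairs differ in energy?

5.65 kJ/mol

C1 and C3 have the same parity, so for the trans isomer the two substituents are one axial and one equatorial in each chair.
Chair I (ethyl axial, chloro equatorial): E = 7.45 kJ/mol.
Chair II (ethyl equatorial, chloro axial): E = 1.80 kJ/mol.
ΔE = 7.45 − 1.80 = 5.65 kJ/mol; chair II is more stable.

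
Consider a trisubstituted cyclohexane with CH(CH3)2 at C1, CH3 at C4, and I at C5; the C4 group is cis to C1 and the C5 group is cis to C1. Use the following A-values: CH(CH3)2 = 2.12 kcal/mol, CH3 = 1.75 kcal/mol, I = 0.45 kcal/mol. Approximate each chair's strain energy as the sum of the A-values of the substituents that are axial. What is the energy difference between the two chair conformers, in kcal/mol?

0.82 kcal/mol

Chair I (isopropyl axial, methyl equatorial, iodo axial): E = 2.57 kcal/mol.
Chair II (isopropyl equatorial, methyl axial, iodo equatorial): E = 1.75 kcal/mol.
ΔE = 2.57 − 1.75 = 0.82 kcal/mol; chair II is more stable.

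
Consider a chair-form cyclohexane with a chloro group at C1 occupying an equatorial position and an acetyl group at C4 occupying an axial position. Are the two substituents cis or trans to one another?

cis

C1 and C4 have opposite parity, so their axial bonds point in opposite directions.
With opposite-parity carbons, two substituents on the same face are one axial and one equatorial; opposite faces give both axial or both equatorial.
Here the groups are equatorial/axial → same face → cis.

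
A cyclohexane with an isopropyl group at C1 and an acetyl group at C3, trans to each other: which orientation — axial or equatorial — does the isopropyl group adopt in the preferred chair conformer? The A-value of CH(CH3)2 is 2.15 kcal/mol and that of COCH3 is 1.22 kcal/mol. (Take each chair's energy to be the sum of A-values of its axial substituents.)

C1 and C3 have the same parity, so for the trans isomer the two substituents are one axial and one equatorial in each chair.
Chair I (isopropyl axial, acetyl equatorial): E = 2.15 kcal/mol.
Chair II (isopropyl equatorial, acetyl axial): E = 1.22 kcal/mol.
Chair II is the more stable (lower-energy) conformer, and in that chair the isopropyl group is equatorial.

equatorial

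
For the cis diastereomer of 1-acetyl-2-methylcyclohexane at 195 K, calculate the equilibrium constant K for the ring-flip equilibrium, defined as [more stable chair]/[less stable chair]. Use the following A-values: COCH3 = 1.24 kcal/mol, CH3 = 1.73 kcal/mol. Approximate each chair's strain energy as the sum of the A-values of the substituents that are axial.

K ≈ 3.54

C1 and C2 have opposite parity, so for the cis isomer the two substituents are one axial and one equatorial in each chair.
Chair I (acetyl axial, methyl equatorial): E = 1.24 kcal/mol; chair II (acetyl equatorial, methyl axial): E = 1.73 kcal/mol.
ΔG = 0.49 kcal/mol between the two chairs.
K = exp(ΔG/RT) with R = 1.987×10⁻³ kcal mol⁻¹ K⁻¹ and T = 195 K gives K ≈ 3.54.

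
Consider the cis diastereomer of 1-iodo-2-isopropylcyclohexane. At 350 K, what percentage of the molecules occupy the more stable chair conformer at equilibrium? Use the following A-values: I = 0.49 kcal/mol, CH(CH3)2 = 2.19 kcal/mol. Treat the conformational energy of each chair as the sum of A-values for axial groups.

C1 and C2 have opposite parity, so for the cis isomer the two substituents are one axial and one equatorial in each chair.
Chair I (iodo axial, isopropyl equatorial): E = 0.49 kcal/mol; chair II (iodo equatorial, isopropyl axial): E = 2.19 kcal/mol.
ΔG = 1.70 kcal/mol between the two chairs.
K = exp(ΔG/RT) with R = 1.987×10⁻³ kcal mol⁻¹ K⁻¹ and T = 350 K gives K ≈ 11.5.
Fraction in the lower-energy chair = K/(K+1) = 92.0%.

92.0%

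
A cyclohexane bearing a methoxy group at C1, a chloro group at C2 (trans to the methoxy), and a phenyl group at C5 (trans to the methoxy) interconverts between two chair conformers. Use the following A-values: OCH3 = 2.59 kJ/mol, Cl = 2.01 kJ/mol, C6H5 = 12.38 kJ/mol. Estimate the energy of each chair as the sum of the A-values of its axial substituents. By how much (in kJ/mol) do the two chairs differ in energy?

Chair I (methoxy axial, chloro axial, phenyl equatorial): E = 4.60 kJ/mol.
Chair II (methoxy equatorial, chloro equatorial, phenyl axial): E = 12.38 kJ/mol.
ΔE = 12.38 − 4.60 = 7.78 kJ/mol; chair I is more stable.

7.78 kJ/mol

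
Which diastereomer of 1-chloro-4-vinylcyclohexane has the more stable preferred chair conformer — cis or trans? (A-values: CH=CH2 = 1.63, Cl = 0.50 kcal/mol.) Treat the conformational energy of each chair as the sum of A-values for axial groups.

At 1,4 positions (parity opposite): cis → (a,e or e,a); trans → (e,e or a,a).
Best chair for cis: E = 0.50 kcal/mol; best chair for trans: E = 0.00 kcal/mol.
The trans isomer is lower by 0.50 kcal/mol.

trans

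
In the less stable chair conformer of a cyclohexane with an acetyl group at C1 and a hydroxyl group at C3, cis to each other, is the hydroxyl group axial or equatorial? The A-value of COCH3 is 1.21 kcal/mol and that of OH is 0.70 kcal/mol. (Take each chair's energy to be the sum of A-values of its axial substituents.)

axial

C1 and C3 have the same parity, so for the cis isomer the two substituents are e,e in one chair and a,a in the other.
Chair I (acetyl axial, hydroxyl axial): E = 1.91 kcal/mol.
Chair II (acetyl equatorial, hydroxyl equatorial): E = 0.00 kcal/mol.
Chair I is the less stable (higher-energy) conformer, and in that chair the hydroxyl group is axial.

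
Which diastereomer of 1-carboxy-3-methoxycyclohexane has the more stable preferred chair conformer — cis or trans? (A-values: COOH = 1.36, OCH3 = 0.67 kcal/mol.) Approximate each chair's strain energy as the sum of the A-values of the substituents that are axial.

At 1,3 positions (parity same): cis → (e,e or a,a); trans → (a,e or e,a).
Best chair for cis: E = 0.00 kcal/mol; best chair for trans: E = 0.67 kcal/mol.
The cis isomer is lower by 0.67 kcal/mol.

cis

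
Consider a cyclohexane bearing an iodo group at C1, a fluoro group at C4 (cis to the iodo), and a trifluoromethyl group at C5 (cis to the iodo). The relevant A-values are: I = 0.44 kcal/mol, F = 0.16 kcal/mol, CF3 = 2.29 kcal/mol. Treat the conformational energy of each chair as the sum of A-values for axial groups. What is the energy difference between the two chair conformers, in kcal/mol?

2.57 kcal/mol

Chair I (iodo axial, fluoro equatorial, trifluoromethyl axial): E = 2.73 kcal/mol.
Chair II (iodo equatorial, fluoro axial, trifluoromethyl equatorial): E = 0.16 kcal/mol.
ΔE = 2.73 − 0.16 = 2.57 kcal/mol; chair II is more stable.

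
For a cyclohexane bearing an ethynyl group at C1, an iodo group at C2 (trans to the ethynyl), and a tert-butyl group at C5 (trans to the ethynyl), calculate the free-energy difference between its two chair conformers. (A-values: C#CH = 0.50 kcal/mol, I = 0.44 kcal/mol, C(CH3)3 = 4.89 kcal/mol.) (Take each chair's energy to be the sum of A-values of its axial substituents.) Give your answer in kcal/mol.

Chair I (ethynyl axial, iodo axial, tert-butyl equatorial): E = 0.94 kcal/mol.
Chair II (ethynyl equatorial, iodo equatorial, tert-butyl axial): E = 4.89 kcal/mol.
ΔE = 4.89 − 0.94 = 3.95 kcal/mol; chair I is more stable.

3.95 kcal/mol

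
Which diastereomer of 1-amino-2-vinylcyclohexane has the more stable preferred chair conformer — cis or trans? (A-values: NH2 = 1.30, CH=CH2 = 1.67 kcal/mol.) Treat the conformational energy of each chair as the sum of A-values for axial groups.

At 1,2 positions (parity opposite): cis → (a,e or e,a); trans → (e,e or a,a).
Best chair for cis: E = 1.30 kcal/mol; best chair for trans: E = 0.00 kcal/mol.
The trans isomer is lower by 1.30 kcal/mol.

trans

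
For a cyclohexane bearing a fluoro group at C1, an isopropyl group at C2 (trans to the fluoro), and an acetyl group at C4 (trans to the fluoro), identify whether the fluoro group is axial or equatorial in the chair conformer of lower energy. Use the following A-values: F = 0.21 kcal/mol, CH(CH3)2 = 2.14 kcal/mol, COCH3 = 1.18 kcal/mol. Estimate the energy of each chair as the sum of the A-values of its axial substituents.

equatorial

Chair I (fluoro axial, isopropyl axial, acetyl axial): E = 3.53 kcal/mol.
Chair II (fluoro equatorial, isopropyl equatorial, acetyl equatorial): E = 0.00 kcal/mol.
Chair II is the more stable (lower-energy) conformer, and in that chair the fluoro group is equatorial.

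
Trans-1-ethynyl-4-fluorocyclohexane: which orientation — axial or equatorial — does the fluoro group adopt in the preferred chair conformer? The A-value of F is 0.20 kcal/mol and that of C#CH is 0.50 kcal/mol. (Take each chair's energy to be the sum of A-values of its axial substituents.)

C1 and C4 have opposite parity, so for the trans isomer the two substituents are e,e in one chair and a,a in the other.
Chair I (fluoro axial, ethynyl axial): E = 0.70 kcal/mol.
Chair II (fluoro equatorial, ethynyl equatorial): E = 0.00 kcal/mol.
Chair II is the more stable (lower-energy) conformer, and in that chair the fluoro group is equatorial.

equatorial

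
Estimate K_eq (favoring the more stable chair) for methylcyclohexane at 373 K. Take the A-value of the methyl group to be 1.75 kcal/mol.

K ≈ 10.6

One chair has the methyl group axial (E = 1.75 kcal/mol) and the other has it equatorial (E = 0).
ΔG = 1.75 kcal/mol between the two chairs.
K = exp(ΔG/RT) with R = 1.987×10⁻³ kcal mol⁻¹ K⁻¹ and T = 373 K gives K ≈ 10.6.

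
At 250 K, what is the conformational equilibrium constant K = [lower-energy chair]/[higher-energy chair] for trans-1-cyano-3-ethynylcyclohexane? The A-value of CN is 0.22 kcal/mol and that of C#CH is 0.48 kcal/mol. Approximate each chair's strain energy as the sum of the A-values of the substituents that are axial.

C1 and C3 have the same parity, so for the trans isomer the two substituents are one axial and one equatorial in each chair.
Chair I (cyano axial, ethynyl equatorial): E = 0.22 kcal/mol; chair II (cyano equatorial, ethynyl axial): E = 0.48 kcal/mol.
ΔG = 0.26 kcal/mol between the two chairs.
K = exp(ΔG/RT) with R = 1.987×10⁻³ kcal mol⁻¹ K⁻¹ and T = 250 K gives K ≈ 1.69.

K ≈ 1.69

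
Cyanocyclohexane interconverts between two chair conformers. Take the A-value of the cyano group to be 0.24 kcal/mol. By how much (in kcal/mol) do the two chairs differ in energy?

A monosubstituted cyclohexane has one chair with the cyano group axial (E = A = 0.24 kcal/mol) and one with it equatorial (E = 0).
ΔE = 0.24 − 0 = 0.24 kcal/mol.

0.24 kcal/mol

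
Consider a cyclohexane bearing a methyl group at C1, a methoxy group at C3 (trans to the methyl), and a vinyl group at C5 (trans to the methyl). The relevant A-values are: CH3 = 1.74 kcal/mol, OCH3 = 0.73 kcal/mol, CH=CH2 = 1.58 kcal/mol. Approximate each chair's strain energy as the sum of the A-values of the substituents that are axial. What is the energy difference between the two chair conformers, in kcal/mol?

0.57 kcal/mol

Chair I (methyl axial, methoxy equatorial, vinyl equatorial): E = 1.74 kcal/mol.
Chair II (methyl equatorial, methoxy axial, vinyl axial): E = 2.31 kcal/mol.
ΔE = 2.31 − 1.74 = 0.57 kcal/mol; chair I is more stable.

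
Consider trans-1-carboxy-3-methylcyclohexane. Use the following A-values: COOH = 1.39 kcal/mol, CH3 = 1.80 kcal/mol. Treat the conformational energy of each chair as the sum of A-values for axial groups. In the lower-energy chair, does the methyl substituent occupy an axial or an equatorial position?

C1 and C3 have the same parity, so for the trans isomer the two substituents are one axial and one equatorial in each chair.
Chair I (carboxyl axial, methyl equatorial): E = 1.39 kcal/mol.
Chair II (carboxyl equatorial, methyl axial): E = 1.80 kcal/mol.
Chair I is the more stable (lower-energy) conformer, and in that chair the methyl group is equatorial.

equatorial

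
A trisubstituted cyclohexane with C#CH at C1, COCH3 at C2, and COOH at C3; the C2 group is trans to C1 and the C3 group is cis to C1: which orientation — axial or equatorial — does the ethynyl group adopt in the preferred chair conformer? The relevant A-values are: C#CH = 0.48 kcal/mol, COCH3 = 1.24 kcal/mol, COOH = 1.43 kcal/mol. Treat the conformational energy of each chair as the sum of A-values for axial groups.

Chair I (ethynyl axial, acetyl axial, carboxyl axial): E = 3.15 kcal/mol.
Chair II (ethynyl equatorial, acetyl equatorial, carboxyl equatorial): E = 0.00 kcal/mol.
Chair II is the more stable (lower-energy) conformer, and in that chair the ethynyl group is equatorial.

equatorial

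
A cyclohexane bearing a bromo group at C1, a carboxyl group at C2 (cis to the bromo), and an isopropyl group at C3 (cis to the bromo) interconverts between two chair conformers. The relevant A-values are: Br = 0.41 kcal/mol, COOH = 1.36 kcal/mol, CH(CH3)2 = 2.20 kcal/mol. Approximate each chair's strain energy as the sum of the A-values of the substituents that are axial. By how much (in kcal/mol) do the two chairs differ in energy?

Chair I (bromo axial, carboxyl equatorial, isopropyl axial): E = 2.61 kcal/mol.
Chair II (bromo equatorial, carboxyl axial, isopropyl equatorial): E = 1.36 kcal/mol.
ΔE = 2.61 − 1.36 = 1.25 kcal/mol; chair II is more stable.

1.25 kcal/mol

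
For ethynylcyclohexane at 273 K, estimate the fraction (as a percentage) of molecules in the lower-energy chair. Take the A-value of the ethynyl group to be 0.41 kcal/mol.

68.0%

One chair has the ethynyl group axial (E = 0.41 kcal/mol) and the other has it equatorial (E = 0).
ΔG = 0.41 kcal/mol between the two chairs.
K = exp(ΔG/RT) with R = 1.987×10⁻³ kcal mol⁻¹ K⁻¹ and T = 273 K gives K ≈ 2.13.
Fraction in the lower-energy chair = K/(K+1) = 68.0%.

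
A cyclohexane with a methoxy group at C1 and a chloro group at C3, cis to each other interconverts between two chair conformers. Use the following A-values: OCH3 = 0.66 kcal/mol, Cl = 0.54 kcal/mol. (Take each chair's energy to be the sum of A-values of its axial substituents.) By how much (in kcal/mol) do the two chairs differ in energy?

C1 and C3 have the same parity, so for the cis isomer the two substituents are e,e in one chair and a,a in the other.
Chair I (methoxy axial, chloro axial): E = 1.20 kcal/mol.
Chair II (methoxy equatorial, chloro equatorial): E = 0.00 kcal/mol.
ΔE = 1.20 − 0.00 = 1.20 kcal/mol; chair II is more stable.

1.20 kcal/mol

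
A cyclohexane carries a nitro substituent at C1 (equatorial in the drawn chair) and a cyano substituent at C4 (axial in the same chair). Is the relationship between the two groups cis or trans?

C1 and C4 have opposite parity, so their axial bonds point in opposite directions.
With opposite-parity carbons, two substituents on the same face are one axial and one equatorial; opposite faces give both axial or both equatorial.
Here the groups are equatorial/axial → same face → cis.

cis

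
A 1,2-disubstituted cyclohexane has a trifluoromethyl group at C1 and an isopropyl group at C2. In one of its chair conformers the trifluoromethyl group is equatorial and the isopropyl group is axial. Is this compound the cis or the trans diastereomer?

C1 and C2 have opposite parity, so their axial bonds point in opposite directions.
With opposite-parity carbons, two substituents on the same face are one axial and one equatorial; opposite faces give both axial or both equatorial.
Here the groups are equatorial/axial → same face → cis.

cis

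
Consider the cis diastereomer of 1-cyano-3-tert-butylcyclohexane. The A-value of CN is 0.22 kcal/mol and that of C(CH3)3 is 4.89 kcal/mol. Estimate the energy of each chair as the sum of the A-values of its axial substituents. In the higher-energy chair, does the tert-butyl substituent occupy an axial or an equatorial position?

axial

C1 and C3 have the same parity, so for the cis isomer the two substituents are e,e in one chair and a,a in the other.
Chair I (cyano axial, tert-butyl axial): E = 5.11 kcal/mol.
Chair II (cyano equatorial, tert-butyl equatorial): E = 0.00 kcal/mol.
Chair I is the less stable (higher-energy) conformer, and in that chair the tert-butyl group is axial.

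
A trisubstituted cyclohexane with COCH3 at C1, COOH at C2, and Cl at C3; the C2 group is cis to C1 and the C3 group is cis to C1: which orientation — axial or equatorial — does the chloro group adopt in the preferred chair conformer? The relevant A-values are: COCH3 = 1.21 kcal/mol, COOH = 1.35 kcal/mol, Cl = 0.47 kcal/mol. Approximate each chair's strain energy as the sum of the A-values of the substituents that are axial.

Chair I (acetyl axial, carboxyl equatorial, chloro axial): E = 1.68 kcal/mol.
Chair II (acetyl equatorial, carboxyl axial, chloro equatorial): E = 1.35 kcal/mol.
Chair II is the more stable (lower-energy) conformer, and in that chair the chloro group is equatorial.

equatorial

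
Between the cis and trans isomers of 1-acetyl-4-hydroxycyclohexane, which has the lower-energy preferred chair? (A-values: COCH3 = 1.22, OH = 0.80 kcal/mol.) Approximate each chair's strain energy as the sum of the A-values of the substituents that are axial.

At 1,4 positions (parity opposite): cis → (a,e or e,a); trans → (e,e or a,a).
Best chair for cis: E = 0.80 kcal/mol; best chair for trans: E = 0.00 kcal/mol.
The trans isomer is lower by 0.80 kcal/mol.

trans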